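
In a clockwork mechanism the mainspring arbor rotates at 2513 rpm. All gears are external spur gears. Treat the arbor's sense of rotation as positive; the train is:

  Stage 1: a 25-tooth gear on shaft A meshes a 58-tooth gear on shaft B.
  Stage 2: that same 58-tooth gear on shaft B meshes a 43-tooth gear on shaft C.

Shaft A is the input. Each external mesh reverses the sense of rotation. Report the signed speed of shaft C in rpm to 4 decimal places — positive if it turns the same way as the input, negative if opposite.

Stage 1 [25T→58T]: ω = 2513.0000×25/58 = 1083.1897 rpm, dir flips to −; running = −1083.1897
Stage 2 [58T→43T]: ω = 1083.1897×58/43 = 1461.0465 rpm, dir flips to +; running = +1461.0465

+1461.0465 rpm (same as input, |ω| = 1461.0465 rpm)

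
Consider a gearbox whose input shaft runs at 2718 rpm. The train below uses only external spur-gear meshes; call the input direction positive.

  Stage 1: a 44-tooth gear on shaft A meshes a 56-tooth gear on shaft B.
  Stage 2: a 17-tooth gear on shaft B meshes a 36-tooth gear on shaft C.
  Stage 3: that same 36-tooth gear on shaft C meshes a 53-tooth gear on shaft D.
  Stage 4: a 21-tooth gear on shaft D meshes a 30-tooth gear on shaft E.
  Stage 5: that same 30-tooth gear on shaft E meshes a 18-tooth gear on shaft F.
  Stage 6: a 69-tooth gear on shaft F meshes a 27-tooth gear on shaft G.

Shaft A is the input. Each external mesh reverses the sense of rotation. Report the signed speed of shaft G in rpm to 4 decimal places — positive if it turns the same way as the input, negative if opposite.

Stage 1 [44T→56T]: ω = 2718.0000×44/56 = 2135.5714 rpm, dir flips to −; running = −2135.5714
Stage 2 [17T→36T]: ω = 2135.5714×17/36 = 1008.4643 rpm, dir flips to +; running = +1008.4643
Stage 3 [36T→53T]: ω = 1008.4643×36/53 = 684.9946 rpm, dir flips to −; running = −684.9946
Stage 4 [21T→30T]: ω = 684.9946×21/30 = 479.4962 rpm, dir flips to +; running = +479.4962
Stage 5 [30T→18T]: ω = 479.4962×30/18 = 799.1604 rpm, dir flips to −; running = −799.1604
Stage 6 [69T→27T]: ω = 799.1604×69/27 = 2042.2987 rpm, dir flips to +; running = +2042.2987

+2042.2987 rpm (same as input, |ω| = 2042.2987 rpm)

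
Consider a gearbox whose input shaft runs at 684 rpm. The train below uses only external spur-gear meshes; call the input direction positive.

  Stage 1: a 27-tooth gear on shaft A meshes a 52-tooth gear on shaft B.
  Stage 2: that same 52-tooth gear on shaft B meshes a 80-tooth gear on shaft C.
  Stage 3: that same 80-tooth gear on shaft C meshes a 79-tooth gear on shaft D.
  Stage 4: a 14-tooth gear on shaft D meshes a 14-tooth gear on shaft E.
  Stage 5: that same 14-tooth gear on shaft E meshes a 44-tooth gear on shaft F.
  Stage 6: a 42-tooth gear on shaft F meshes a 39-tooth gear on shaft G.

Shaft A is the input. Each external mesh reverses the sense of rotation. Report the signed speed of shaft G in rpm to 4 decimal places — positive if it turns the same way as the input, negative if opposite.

Stage 1 [27T→52T]: ω = 684.0000×27/52 = 355.1538 rpm, dir flips to −; running = −355.1538
Stage 2 [52T→80T]: ω = 355.1538×52/80 = 230.8500 rpm, dir flips to +; running = +230.8500
Stage 3 [80T→79T]: ω = 230.8500×80/79 = 233.7722 rpm, dir flips to −; running = −233.7722
Stage 4 [14T→14T]: ω = 233.7722×14/14 = 233.7722 rpm, dir flips to +; running = +233.7722
Stage 5 [14T→44T]: ω = 233.7722×14/44 = 74.3820 rpm, dir flips to −; running = −74.3820
Stage 6 [42T→39T]: ω = 74.3820×42/39 = 80.1037 rpm, dir flips to +; running = +80.1037

+80.1037 rpm (same as input, |ω| = 80.1037 rpm)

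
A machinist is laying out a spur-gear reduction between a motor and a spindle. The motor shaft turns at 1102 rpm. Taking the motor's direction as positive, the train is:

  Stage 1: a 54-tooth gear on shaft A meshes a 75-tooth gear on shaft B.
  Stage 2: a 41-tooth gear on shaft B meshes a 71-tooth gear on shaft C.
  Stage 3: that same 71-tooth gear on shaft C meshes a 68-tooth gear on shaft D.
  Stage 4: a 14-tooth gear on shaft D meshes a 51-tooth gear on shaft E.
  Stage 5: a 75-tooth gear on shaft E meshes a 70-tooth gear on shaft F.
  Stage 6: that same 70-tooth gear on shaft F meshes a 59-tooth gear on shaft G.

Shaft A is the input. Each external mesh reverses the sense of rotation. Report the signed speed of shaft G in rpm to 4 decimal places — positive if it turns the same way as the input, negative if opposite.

Stage 1 [54T→75T]: ω = 1102.0000×54/75 = 793.4400 rpm, dir flips to −; running = −793.4400
Stage 2 [41T→71T]: ω = 793.4400×41/71 = 458.1837 rpm, dir flips to +; running = +458.1837
Stage 3 [71T→68T]: ω = 458.1837×71/68 = 478.3976 rpm, dir flips to −; running = −478.3976
Stage 4 [14T→51T]: ω = 478.3976×14/51 = 131.3248 rpm, dir flips to +; running = +131.3248
Stage 5 [75T→70T]: ω = 131.3248×75/70 = 140.7052 rpm, dir flips to −; running = −140.7052
Stage 6 [70T→59T]: ω = 140.7052×70/59 = 166.9384 rpm, dir flips to +; running = +166.9384

+166.9384 rpm (same as input, |ω| = 166.9384 rpm)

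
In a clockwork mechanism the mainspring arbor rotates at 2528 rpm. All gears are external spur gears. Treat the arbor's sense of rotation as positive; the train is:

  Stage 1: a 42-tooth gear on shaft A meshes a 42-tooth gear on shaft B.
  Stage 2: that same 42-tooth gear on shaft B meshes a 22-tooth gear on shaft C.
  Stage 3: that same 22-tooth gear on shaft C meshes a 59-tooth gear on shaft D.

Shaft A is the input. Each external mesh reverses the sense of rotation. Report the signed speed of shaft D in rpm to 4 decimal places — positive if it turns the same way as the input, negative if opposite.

-1799.5932 rpm (opposite to input, |ω| = 1799.5932 rpm)

Stage 1 [42T→42T]: ω = 2528.0000×42/42 = 2528.0000 rpm, dir flips to −; running = −2528.0000
Stage 2 [42T→22T]: ω = 2528.0000×42/22 = 4826.1818 rpm, dir flips to +; running = +4826.1818
Stage 3 [22T→59T]: ω = 4826.1818×22/59 = 1799.5932 rpm, dir flips to −; running = −1799.5932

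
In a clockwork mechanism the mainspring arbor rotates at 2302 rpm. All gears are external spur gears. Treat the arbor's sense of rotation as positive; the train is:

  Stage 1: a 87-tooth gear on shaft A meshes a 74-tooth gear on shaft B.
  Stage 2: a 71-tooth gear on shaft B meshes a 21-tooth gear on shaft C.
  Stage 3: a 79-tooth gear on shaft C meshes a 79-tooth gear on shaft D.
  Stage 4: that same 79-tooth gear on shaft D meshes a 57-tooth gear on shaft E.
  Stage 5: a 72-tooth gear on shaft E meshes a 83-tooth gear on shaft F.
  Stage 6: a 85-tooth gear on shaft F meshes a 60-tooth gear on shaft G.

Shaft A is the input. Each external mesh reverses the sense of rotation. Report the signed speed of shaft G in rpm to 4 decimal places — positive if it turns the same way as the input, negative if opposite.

+15584.9790 rpm (same as input, |ω| = 15584.9790 rpm)

Stage 1 [87T→74T]: ω = 2302.0000×87/74 = 2706.4054 rpm, dir flips to −; running = −2706.4054
Stage 2 [71T→21T]: ω = 2706.4054×71/21 = 9150.2278 rpm, dir flips to +; running = +9150.2278
Stage 3 [79T→79T]: ω = 9150.2278×79/79 = 9150.2278 rpm, dir flips to −; running = −9150.2278
Stage 4 [79T→57T]: ω = 9150.2278×79/57 = 12681.8947 rpm, dir flips to +; running = +12681.8947
Stage 5 [72T→83T]: ω = 12681.8947×72/83 = 11001.1616 rpm, dir flips to −; running = −11001.1616
Stage 6 [85T→60T]: ω = 11001.1616×85/60 = 15584.9790 rpm, dir flips to +; running = +15584.9790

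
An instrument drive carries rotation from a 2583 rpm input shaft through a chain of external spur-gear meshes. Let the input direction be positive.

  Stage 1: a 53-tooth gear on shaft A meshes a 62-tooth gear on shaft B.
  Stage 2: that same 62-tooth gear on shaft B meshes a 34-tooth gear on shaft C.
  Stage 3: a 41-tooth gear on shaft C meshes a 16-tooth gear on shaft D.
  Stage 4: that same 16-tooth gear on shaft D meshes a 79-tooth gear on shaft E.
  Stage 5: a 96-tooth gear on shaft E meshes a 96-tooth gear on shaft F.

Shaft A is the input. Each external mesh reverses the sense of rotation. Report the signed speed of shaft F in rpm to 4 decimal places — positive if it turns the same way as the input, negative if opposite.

-2089.6720 rpm (opposite to input, |ω| = 2089.6720 rpm)

Stage 1 [53T→62T]: ω = 2583.0000×53/62 = 2208.0484 rpm, dir flips to −; running = −2208.0484
Stage 2 [62T→34T]: ω = 2208.0484×62/34 = 4026.4412 rpm, dir flips to +; running = +4026.4412
Stage 3 [41T→16T]: ω = 4026.4412×41/16 = 10317.7555 rpm, dir flips to −; running = −10317.7555
Stage 4 [16T→79T]: ω = 10317.7555×16/79 = 2089.6720 rpm, dir flips to +; running = +2089.6720
Stage 5 [96T→96T]: ω = 2089.6720×96/96 = 2089.6720 rpm, dir flips to −; running = −2089.6720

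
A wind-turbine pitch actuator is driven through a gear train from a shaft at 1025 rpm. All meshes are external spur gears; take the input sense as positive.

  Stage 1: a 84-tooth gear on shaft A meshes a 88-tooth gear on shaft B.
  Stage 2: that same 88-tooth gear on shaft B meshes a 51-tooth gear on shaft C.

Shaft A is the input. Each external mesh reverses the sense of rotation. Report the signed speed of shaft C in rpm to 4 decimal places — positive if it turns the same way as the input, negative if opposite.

+1688.2353 rpm (same as input, |ω| = 1688.2353 rpm)

Stage 1 [84T→88T]: ω = 1025.0000×84/88 = 978.4091 rpm, dir flips to −; running = −978.4091
Stage 2 [88T→51T]: ω = 978.4091×88/51 = 1688.2353 rpm, dir flips to +; running = +1688.2353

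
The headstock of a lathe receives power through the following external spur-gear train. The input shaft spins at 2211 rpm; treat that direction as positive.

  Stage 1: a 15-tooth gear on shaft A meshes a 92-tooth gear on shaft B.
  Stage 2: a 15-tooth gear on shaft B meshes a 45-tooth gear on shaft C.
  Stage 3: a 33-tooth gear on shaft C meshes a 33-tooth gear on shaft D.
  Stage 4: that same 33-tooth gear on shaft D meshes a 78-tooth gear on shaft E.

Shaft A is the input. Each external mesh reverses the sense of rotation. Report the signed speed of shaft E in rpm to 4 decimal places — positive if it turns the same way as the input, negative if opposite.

+50.8382 rpm (same as input, |ω| = 50.8382 rpm)

Stage 1 [15T→92T]: ω = 2211.0000×15/92 = 360.4891 rpm, dir flips to −; running = −360.4891
Stage 2 [15T→45T]: ω = 360.4891×15/45 = 120.1630 rpm, dir flips to +; running = +120.1630
Stage 3 [33T→33T]: ω = 120.1630×33/33 = 120.1630 rpm, dir flips to −; running = −120.1630
Stage 4 [33T→78T]: ω = 120.1630×33/78 = 50.8382 rpm, dir flips to +; running = +50.8382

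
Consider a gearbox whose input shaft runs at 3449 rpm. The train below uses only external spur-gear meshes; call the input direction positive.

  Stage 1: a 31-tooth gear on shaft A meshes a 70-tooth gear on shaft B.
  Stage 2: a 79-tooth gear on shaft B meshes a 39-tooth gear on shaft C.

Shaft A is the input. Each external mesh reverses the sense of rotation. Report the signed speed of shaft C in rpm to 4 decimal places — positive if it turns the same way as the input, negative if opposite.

+3093.9930 rpm (same as input, |ω| = 3093.9930 rpm)

Stage 1 [31T→70T]: ω = 3449.0000×31/70 = 1527.4143 rpm, dir flips to −; running = −1527.4143
Stage 2 [79T→39T]: ω = 1527.4143×79/39 = 3093.9930 rpm, dir flips to +; running = +3093.9930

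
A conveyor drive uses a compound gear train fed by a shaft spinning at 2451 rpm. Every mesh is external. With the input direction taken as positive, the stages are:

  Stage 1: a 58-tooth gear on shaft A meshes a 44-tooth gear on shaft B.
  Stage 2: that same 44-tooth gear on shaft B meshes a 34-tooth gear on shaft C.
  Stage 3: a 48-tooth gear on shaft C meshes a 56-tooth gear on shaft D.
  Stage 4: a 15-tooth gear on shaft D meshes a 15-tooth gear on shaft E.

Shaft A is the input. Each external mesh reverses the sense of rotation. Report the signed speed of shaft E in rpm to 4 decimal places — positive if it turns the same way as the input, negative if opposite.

Stage 1 [58T→44T]: ω = 2451.0000×58/44 = 3230.8636 rpm, dir flips to −; running = −3230.8636
Stage 2 [44T→34T]: ω = 3230.8636×44/34 = 4181.1176 rpm, dir flips to +; running = +4181.1176
Stage 3 [48T→56T]: ω = 4181.1176×48/56 = 3583.8151 rpm, dir flips to −; running = −3583.8151
Stage 4 [15T→15T]: ω = 3583.8151×15/15 = 3583.8151 rpm, dir flips to +; running = +3583.8151

+3583.8151 rpm (same as input, |ω| = 3583.8151 rpm)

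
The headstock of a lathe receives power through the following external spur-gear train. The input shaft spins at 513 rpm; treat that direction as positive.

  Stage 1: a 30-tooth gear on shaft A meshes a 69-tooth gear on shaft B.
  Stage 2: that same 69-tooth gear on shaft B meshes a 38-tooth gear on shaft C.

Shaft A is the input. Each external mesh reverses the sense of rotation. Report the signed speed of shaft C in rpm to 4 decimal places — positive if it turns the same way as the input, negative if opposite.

Stage 1 [30T→69T]: ω = 513.0000×30/69 = 223.0435 rpm, dir flips to −; running = −223.0435
Stage 2 [69T→38T]: ω = 223.0435×69/38 = 405.0000 rpm, dir flips to +; running = +405.0000

+405.0000 rpm (same as input, |ω| = 405.0000 rpm)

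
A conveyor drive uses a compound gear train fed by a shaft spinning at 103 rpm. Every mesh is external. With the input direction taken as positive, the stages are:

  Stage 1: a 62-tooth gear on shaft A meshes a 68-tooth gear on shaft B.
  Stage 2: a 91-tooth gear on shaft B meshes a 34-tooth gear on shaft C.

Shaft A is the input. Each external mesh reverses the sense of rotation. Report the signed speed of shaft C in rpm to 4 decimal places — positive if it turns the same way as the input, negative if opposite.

Stage 1 [62T→68T]: ω = 103.0000×62/68 = 93.9118 rpm, dir flips to −; running = −93.9118
Stage 2 [91T→34T]: ω = 93.9118×91/34 = 251.3521 rpm, dir flips to +; running = +251.3521

+251.3521 rpm (same as input, |ω| = 251.3521 rpm)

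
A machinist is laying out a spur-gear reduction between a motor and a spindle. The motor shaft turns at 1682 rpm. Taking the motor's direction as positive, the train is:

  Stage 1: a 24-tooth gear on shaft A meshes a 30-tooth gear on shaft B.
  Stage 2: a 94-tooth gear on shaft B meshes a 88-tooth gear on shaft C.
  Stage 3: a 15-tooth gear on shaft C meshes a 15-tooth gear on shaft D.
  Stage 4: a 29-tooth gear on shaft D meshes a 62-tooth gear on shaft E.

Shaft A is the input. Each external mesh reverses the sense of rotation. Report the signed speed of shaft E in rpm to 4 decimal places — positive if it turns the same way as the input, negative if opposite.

+672.3067 rpm (same as input, |ω| = 672.3067 rpm)

Stage 1 [24T→30T]: ω = 1682.0000×24/30 = 1345.6000 rpm, dir flips to −; running = −1345.6000
Stage 2 [94T→88T]: ω = 1345.6000×94/88 = 1437.3455 rpm, dir flips to +; running = +1437.3455
Stage 3 [15T→15T]: ω = 1437.3455×15/15 = 1437.3455 rpm, dir flips to −; running = −1437.3455
Stage 4 [29T→62T]: ω = 1437.3455×29/62 = 672.3067 rpm, dir flips to +; running = +672.3067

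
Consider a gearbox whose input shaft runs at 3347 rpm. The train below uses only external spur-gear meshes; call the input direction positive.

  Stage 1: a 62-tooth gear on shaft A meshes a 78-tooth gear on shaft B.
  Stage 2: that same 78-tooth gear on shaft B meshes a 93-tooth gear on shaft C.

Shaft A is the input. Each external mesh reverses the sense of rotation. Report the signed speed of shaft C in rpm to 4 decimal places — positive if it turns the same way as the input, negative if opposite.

Stage 1 [62T→78T]: ω = 3347.0000×62/78 = 2660.4359 rpm, dir flips to −; running = −2660.4359
Stage 2 [78T→93T]: ω = 2660.4359×78/93 = 2231.3333 rpm, dir flips to +; running = +2231.3333

+2231.3333 rpm (same as input, |ω| = 2231.3333 rpm)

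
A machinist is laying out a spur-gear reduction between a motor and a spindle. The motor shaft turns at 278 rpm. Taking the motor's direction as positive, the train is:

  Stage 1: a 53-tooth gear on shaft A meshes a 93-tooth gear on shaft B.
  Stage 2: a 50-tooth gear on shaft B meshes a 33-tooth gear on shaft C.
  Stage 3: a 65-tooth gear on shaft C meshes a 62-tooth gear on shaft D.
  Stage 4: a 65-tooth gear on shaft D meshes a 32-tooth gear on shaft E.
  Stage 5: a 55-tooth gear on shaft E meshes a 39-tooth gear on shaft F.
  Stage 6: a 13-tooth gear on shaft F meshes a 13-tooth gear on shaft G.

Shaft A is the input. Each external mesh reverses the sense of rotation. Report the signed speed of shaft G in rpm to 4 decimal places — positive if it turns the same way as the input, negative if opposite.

Stage 1 [53T→93T]: ω = 278.0000×53/93 = 158.4301 rpm, dir flips to −; running = −158.4301
Stage 2 [50T→33T]: ω = 158.4301×50/33 = 240.0456 rpm, dir flips to +; running = +240.0456
Stage 3 [65T→62T]: ω = 240.0456×65/62 = 251.6607 rpm, dir flips to −; running = −251.6607
Stage 4 [65T→32T]: ω = 251.6607×65/32 = 511.1859 rpm, dir flips to +; running = +511.1859
Stage 5 [55T→39T]: ω = 511.1859×55/39 = 720.9031 rpm, dir flips to −; running = −720.9031
Stage 6 [13T→13T]: ω = 720.9031×13/13 = 720.9031 rpm, dir flips to +; running = +720.9031

+720.9031 rpm (same as input, |ω| = 720.9031 rpm)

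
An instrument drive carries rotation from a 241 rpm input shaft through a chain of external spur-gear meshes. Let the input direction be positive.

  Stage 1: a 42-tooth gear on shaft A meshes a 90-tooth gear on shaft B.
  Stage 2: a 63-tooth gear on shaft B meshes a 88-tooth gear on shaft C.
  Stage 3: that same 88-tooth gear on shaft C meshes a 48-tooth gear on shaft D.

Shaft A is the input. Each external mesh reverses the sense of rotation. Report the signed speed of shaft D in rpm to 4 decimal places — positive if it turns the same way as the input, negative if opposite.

Stage 1 [42T→90T]: ω = 241.0000×42/90 = 112.4667 rpm, dir flips to −; running = −112.4667
Stage 2 [63T→88T]: ω = 112.4667×63/88 = 80.5159 rpm, dir flips to +; running = +80.5159
Stage 3 [88T→48T]: ω = 80.5159×88/48 = 147.6125 rpm, dir flips to −; running = −147.6125

-147.6125 rpm (opposite to input, |ω| = 147.6125 rpm)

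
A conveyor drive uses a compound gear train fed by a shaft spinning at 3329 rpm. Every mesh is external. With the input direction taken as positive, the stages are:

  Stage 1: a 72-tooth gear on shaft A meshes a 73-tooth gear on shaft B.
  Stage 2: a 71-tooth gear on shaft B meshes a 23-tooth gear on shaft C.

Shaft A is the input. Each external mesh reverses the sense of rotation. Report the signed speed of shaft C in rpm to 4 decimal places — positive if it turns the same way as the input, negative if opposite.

+10135.7046 rpm (same as input, |ω| = 10135.7046 rpm)

Stage 1 [72T→73T]: ω = 3329.0000×72/73 = 3283.3973 rpm, dir flips to −; running = −3283.3973
Stage 2 [71T→23T]: ω = 3283.3973×71/23 = 10135.7046 rpm, dir flips to +; running = +10135.7046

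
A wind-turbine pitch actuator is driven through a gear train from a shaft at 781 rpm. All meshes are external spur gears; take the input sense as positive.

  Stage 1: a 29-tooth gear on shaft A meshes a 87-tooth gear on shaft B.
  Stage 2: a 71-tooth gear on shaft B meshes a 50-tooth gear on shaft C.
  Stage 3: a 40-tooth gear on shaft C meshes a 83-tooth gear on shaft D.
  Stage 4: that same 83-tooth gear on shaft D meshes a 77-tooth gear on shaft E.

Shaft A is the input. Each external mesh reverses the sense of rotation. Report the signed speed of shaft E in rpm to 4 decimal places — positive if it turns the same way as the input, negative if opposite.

Stage 1 [29T→87T]: ω = 781.0000×29/87 = 260.3333 rpm, dir flips to −; running = −260.3333
Stage 2 [71T→50T]: ω = 260.3333×71/50 = 369.6733 rpm, dir flips to +; running = +369.6733
Stage 3 [40T→83T]: ω = 369.6733×40/83 = 178.1558 rpm, dir flips to −; running = −178.1558
Stage 4 [83T→77T]: ω = 178.1558×83/77 = 192.0381 rpm, dir flips to +; running = +192.0381

+192.0381 rpm (same as input, |ω| = 192.0381 rpm)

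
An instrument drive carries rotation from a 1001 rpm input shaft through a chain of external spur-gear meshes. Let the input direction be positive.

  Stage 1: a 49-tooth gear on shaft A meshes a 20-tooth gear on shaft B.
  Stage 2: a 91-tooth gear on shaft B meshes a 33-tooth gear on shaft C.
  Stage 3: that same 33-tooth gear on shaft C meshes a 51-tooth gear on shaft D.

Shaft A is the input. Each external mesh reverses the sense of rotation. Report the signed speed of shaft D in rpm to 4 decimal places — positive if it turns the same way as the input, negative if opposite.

-4375.9402 rpm (opposite to input, |ω| = 4375.9402 rpm)

Stage 1 [49T→20T]: ω = 1001.0000×49/20 = 2452.4500 rpm, dir flips to −; running = −2452.4500
Stage 2 [91T→33T]: ω = 2452.4500×91/33 = 6762.8167 rpm, dir flips to +; running = +6762.8167
Stage 3 [33T→51T]: ω = 6762.8167×33/51 = 4375.9402 rpm, dir flips to −; running = −4375.9402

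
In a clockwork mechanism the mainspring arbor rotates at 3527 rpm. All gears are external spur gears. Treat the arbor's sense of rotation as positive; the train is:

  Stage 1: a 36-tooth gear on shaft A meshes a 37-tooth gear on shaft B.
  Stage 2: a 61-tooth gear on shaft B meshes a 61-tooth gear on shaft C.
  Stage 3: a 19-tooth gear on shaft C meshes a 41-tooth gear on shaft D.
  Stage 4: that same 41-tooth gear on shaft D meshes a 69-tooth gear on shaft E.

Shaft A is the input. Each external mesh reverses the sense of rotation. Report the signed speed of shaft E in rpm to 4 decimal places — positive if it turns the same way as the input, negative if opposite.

+944.9542 rpm (same as input, |ω| = 944.9542 rpm)

Stage 1 [36T→37T]: ω = 3527.0000×36/37 = 3431.6757 rpm, dir flips to −; running = −3431.6757
Stage 2 [61T→61T]: ω = 3431.6757×61/61 = 3431.6757 rpm, dir flips to +; running = +3431.6757
Stage 3 [19T→41T]: ω = 3431.6757×19/41 = 1590.2887 rpm, dir flips to −; running = −1590.2887
Stage 4 [41T→69T]: ω = 1590.2887×41/69 = 944.9542 rpm, dir flips to +; running = +944.9542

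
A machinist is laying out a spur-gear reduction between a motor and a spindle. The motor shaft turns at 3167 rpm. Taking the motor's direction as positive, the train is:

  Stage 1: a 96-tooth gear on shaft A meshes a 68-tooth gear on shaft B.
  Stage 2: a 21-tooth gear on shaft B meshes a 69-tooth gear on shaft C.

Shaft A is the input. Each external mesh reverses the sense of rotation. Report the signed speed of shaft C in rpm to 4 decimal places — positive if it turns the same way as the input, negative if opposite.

+1360.7570 rpm (same as input, |ω| = 1360.7570 rpm)

Stage 1 [96T→68T]: ω = 3167.0000×96/68 = 4471.0588 rpm, dir flips to −; running = −4471.0588
Stage 2 [21T→69T]: ω = 4471.0588×21/69 = 1360.7570 rpm, dir flips to +; running = +1360.7570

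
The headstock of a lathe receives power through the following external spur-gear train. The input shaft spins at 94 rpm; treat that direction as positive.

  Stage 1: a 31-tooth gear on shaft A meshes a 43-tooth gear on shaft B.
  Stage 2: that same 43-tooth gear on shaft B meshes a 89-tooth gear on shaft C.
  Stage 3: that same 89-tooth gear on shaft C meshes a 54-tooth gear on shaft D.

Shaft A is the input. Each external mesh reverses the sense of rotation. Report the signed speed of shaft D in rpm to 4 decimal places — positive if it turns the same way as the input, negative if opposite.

-53.9630 rpm (opposite to input, |ω| = 53.9630 rpm)

Stage 1 [31T→43T]: ω = 94.0000×31/43 = 67.7674 rpm, dir flips to −; running = −67.7674
Stage 2 [43T→89T]: ω = 67.7674×43/89 = 32.7416 rpm, dir flips to +; running = +32.7416
Stage 3 [89T→54T]: ω = 32.7416×89/54 = 53.9630 rpm, dir flips to −; running = −53.9630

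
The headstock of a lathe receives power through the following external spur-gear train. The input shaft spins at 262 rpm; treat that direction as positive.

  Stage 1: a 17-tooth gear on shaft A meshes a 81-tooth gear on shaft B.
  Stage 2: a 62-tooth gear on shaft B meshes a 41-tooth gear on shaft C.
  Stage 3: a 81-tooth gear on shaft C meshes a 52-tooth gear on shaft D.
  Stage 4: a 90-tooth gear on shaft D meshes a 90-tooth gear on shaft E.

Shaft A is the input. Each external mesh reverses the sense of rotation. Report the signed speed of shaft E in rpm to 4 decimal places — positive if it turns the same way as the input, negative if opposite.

+129.5253 rpm (same as input, |ω| = 129.5253 rpm)

Stage 1 [17T→81T]: ω = 262.0000×17/81 = 54.9877 rpm, dir flips to −; running = −54.9877
Stage 2 [62T→41T]: ω = 54.9877×62/41 = 83.1521 rpm, dir flips to +; running = +83.1521
Stage 3 [81T→52T]: ω = 83.1521×81/52 = 129.5253 rpm, dir flips to −; running = −129.5253
Stage 4 [90T→90T]: ω = 129.5253×90/90 = 129.5253 rpm, dir flips to +; running = +129.5253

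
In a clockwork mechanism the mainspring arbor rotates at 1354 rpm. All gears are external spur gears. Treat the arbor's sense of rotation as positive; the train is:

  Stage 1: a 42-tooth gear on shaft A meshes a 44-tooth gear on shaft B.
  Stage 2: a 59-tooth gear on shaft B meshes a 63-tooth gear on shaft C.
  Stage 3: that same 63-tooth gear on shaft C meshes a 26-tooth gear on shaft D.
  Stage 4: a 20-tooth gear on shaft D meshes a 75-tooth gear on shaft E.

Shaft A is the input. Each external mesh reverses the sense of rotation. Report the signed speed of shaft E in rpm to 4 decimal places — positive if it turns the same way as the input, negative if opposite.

Stage 1 [42T→44T]: ω = 1354.0000×42/44 = 1292.4545 rpm, dir flips to −; running = −1292.4545
Stage 2 [59T→63T]: ω = 1292.4545×59/63 = 1210.3939 rpm, dir flips to +; running = +1210.3939
Stage 3 [63T→26T]: ω = 1210.3939×63/26 = 2932.8776 rpm, dir flips to −; running = −2932.8776
Stage 4 [20T→75T]: ω = 2932.8776×20/75 = 782.1007 rpm, dir flips to +; running = +782.1007

+782.1007 rpm (same as input, |ω| = 782.1007 rpm)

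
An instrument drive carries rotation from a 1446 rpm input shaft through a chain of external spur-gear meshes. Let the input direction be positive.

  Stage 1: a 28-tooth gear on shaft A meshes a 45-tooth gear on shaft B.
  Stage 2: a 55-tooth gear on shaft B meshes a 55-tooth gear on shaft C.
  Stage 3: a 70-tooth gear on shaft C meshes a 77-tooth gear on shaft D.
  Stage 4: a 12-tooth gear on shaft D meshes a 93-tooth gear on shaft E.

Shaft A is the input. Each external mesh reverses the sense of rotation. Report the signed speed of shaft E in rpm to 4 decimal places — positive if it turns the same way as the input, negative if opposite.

+105.5406 rpm (same as input, |ω| = 105.5406 rpm)

Stage 1 [28T→45T]: ω = 1446.0000×28/45 = 899.7333 rpm, dir flips to −; running = −899.7333
Stage 2 [55T→55T]: ω = 899.7333×55/55 = 899.7333 rpm, dir flips to +; running = +899.7333
Stage 3 [70T→77T]: ω = 899.7333×70/77 = 817.9394 rpm, dir flips to −; running = −817.9394
Stage 4 [12T→93T]: ω = 817.9394×12/93 = 105.5406 rpm, dir flips to +; running = +105.5406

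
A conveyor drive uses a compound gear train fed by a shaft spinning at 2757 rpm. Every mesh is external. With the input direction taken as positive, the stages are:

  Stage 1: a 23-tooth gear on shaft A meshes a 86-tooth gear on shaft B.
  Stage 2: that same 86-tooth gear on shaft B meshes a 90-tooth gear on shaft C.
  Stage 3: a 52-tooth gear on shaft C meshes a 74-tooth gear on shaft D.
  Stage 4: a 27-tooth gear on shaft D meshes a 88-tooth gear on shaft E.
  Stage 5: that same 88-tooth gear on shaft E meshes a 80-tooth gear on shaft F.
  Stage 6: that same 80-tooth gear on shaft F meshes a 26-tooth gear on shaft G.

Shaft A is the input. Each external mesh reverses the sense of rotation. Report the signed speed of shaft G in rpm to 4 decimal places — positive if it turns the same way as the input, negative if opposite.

Stage 1 [23T→86T]: ω = 2757.0000×23/86 = 737.3372 rpm, dir flips to −; running = −737.3372
Stage 2 [86T→90T]: ω = 737.3372×86/90 = 704.5667 rpm, dir flips to +; running = +704.5667
Stage 3 [52T→74T]: ω = 704.5667×52/74 = 495.1009 rpm, dir flips to −; running = −495.1009
Stage 4 [27T→88T]: ω = 495.1009×27/88 = 151.9060 rpm, dir flips to +; running = +151.9060
Stage 5 [88T→80T]: ω = 151.9060×88/80 = 167.0966 rpm, dir flips to −; running = −167.0966
Stage 6 [80T→26T]: ω = 167.0966×80/26 = 514.1432 rpm, dir flips to +; running = +514.1432

+514.1432 rpm (same as input, |ω| = 514.1432 rpm)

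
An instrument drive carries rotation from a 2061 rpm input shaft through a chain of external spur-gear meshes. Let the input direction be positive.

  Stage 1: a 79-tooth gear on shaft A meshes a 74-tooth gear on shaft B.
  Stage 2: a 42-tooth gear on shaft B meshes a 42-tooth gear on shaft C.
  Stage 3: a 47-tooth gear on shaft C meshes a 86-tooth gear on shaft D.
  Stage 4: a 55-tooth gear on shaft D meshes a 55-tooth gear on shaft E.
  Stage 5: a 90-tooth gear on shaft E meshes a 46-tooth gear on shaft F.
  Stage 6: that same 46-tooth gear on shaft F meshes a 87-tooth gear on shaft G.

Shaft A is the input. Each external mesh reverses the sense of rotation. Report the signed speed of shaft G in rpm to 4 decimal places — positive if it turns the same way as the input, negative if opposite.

Stage 1 [79T→74T]: ω = 2061.0000×79/74 = 2200.2568 rpm, dir flips to −; running = −2200.2568
Stage 2 [42T→42T]: ω = 2200.2568×42/42 = 2200.2568 rpm, dir flips to +; running = +2200.2568
Stage 3 [47T→86T]: ω = 2200.2568×47/86 = 1202.4659 rpm, dir flips to −; running = −1202.4659
Stage 4 [55T→55T]: ω = 1202.4659×55/55 = 1202.4659 rpm, dir flips to +; running = +1202.4659
Stage 5 [90T→46T]: ω = 1202.4659×90/46 = 2352.6507 rpm, dir flips to −; running = −2352.6507
Stage 6 [46T→87T]: ω = 2352.6507×46/87 = 1243.9302 rpm, dir flips to +; running = +1243.9302

+1243.9302 rpm (same as input, |ω| = 1243.9302 rpm)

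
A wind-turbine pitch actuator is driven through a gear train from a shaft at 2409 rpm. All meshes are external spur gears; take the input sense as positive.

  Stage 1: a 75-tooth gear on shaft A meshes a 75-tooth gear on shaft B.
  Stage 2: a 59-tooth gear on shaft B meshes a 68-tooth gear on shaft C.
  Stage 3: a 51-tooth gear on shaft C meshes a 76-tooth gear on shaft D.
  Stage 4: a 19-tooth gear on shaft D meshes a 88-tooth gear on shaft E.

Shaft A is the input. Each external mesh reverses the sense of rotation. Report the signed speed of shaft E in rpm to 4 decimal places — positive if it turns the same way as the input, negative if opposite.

+302.8359 rpm (same as input, |ω| = 302.8359 rpm)

Stage 1 [75T→75T]: ω = 2409.0000×75/75 = 2409.0000 rpm, dir flips to −; running = −2409.0000
Stage 2 [59T→68T]: ω = 2409.0000×59/68 = 2090.1618 rpm, dir flips to +; running = +2090.1618
Stage 3 [51T→76T]: ω = 2090.1618×51/76 = 1402.6086 rpm, dir flips to −; running = −1402.6086
Stage 4 [19T→88T]: ω = 1402.6086×19/88 = 302.8359 rpm, dir flips to +; running = +302.8359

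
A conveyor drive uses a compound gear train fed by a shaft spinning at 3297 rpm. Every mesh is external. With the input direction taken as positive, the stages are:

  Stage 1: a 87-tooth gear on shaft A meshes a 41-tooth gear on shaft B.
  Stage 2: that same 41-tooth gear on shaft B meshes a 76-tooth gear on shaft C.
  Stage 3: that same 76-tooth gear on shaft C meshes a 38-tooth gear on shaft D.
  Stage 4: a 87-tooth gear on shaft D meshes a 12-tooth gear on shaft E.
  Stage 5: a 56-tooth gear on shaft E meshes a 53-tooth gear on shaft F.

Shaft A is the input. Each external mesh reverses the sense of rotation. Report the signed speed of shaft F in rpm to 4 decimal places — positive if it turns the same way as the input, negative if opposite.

Stage 1 [87T→41T]: ω = 3297.0000×87/41 = 6996.0732 rpm, dir flips to −; running = −6996.0732
Stage 2 [41T→76T]: ω = 6996.0732×41/76 = 3774.1974 rpm, dir flips to +; running = +3774.1974
Stage 3 [76T→38T]: ω = 3774.1974×76/38 = 7548.3947 rpm, dir flips to −; running = −7548.3947
Stage 4 [87T→12T]: ω = 7548.3947×87/12 = 54725.8618 rpm, dir flips to +; running = +54725.8618
Stage 5 [56T→53T]: ω = 54725.8618×56/53 = 57823.5521 rpm, dir flips to −; running = −57823.5521

-57823.5521 rpm (opposite to input, |ω| = 57823.5521 rpm)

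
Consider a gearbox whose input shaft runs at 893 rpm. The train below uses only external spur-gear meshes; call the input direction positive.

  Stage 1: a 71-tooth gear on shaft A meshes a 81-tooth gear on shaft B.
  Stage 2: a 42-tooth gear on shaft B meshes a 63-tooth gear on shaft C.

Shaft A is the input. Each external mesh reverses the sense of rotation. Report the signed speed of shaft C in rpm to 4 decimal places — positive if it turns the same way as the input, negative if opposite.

+521.8354 rpm (same as input, |ω| = 521.8354 rpm)

Stage 1 [71T→81T]: ω = 893.0000×71/81 = 782.7531 rpm, dir flips to −; running = −782.7531
Stage 2 [42T→63T]: ω = 782.7531×42/63 = 521.8354 rpm, dir flips to +; running = +521.8354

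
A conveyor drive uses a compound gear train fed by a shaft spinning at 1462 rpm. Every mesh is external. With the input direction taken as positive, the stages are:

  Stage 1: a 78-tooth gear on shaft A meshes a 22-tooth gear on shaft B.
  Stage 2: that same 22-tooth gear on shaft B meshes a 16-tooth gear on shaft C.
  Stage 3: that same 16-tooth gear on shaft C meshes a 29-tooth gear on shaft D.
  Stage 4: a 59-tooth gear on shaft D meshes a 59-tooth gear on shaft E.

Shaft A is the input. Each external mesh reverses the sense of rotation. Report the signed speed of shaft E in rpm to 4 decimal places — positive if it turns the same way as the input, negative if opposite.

Stage 1 [78T→22T]: ω = 1462.0000×78/22 = 5183.4545 rpm, dir flips to −; running = −5183.4545
Stage 2 [22T→16T]: ω = 5183.4545×22/16 = 7127.2500 rpm, dir flips to +; running = +7127.2500
Stage 3 [16T→29T]: ω = 7127.2500×16/29 = 3932.2759 rpm, dir flips to −; running = −3932.2759
Stage 4 [59T→59T]: ω = 3932.2759×59/59 = 3932.2759 rpm, dir flips to +; running = +3932.2759

+3932.2759 rpm (same as input, |ω| = 3932.2759 rpm)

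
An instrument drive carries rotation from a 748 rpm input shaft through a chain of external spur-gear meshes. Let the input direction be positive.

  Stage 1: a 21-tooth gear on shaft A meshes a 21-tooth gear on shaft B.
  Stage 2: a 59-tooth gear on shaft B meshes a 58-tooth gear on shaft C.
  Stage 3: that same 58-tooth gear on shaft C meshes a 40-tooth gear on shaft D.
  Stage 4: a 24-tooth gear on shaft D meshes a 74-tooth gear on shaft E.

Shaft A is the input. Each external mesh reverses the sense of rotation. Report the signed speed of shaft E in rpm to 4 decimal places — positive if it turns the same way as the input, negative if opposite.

Stage 1 [21T→21T]: ω = 748.0000×21/21 = 748.0000 rpm, dir flips to −; running = −748.0000
Stage 2 [59T→58T]: ω = 748.0000×59/58 = 760.8966 rpm, dir flips to +; running = +760.8966
Stage 3 [58T→40T]: ω = 760.8966×58/40 = 1103.3000 rpm, dir flips to −; running = −1103.3000
Stage 4 [24T→74T]: ω = 1103.3000×24/74 = 357.8270 rpm, dir flips to +; running = +357.8270

+357.8270 rpm (same as input, |ω| = 357.8270 rpm)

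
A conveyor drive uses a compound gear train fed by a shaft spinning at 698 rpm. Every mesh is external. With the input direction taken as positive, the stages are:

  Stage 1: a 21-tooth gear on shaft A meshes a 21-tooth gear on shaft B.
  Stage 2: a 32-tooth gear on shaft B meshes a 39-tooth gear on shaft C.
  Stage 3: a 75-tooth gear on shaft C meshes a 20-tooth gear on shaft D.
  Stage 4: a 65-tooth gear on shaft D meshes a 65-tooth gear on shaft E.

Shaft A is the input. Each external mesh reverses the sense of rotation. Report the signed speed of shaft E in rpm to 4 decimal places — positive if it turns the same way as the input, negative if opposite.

Stage 1 [21T→21T]: ω = 698.0000×21/21 = 698.0000 rpm, dir flips to −; running = −698.0000
Stage 2 [32T→39T]: ω = 698.0000×32/39 = 572.7179 rpm, dir flips to +; running = +572.7179
Stage 3 [75T→20T]: ω = 572.7179×75/20 = 2147.6923 rpm, dir flips to −; running = −2147.6923
Stage 4 [65T→65T]: ω = 2147.6923×65/65 = 2147.6923 rpm, dir flips to +; running = +2147.6923

+2147.6923 rpm (same as input, |ω| = 2147.6923 rpm)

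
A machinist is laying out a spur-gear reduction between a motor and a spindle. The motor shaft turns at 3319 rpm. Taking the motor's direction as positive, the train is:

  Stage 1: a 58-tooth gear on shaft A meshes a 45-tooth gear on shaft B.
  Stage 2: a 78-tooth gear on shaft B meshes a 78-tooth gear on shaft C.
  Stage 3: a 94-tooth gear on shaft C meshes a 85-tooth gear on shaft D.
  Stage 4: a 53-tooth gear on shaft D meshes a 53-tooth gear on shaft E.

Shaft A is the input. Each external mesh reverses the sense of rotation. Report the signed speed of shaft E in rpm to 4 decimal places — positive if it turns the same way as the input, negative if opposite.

+4730.7681 rpm (same as input, |ω| = 4730.7681 rpm)

Stage 1 [58T→45T]: ω = 3319.0000×58/45 = 4277.8222 rpm, dir flips to −; running = −4277.8222
Stage 2 [78T→78T]: ω = 4277.8222×78/78 = 4277.8222 rpm, dir flips to +; running = +4277.8222
Stage 3 [94T→85T]: ω = 4277.8222×94/85 = 4730.7681 rpm, dir flips to −; running = −4730.7681
Stage 4 [53T→53T]: ω = 4730.7681×53/53 = 4730.7681 rpm, dir flips to +; running = +4730.7681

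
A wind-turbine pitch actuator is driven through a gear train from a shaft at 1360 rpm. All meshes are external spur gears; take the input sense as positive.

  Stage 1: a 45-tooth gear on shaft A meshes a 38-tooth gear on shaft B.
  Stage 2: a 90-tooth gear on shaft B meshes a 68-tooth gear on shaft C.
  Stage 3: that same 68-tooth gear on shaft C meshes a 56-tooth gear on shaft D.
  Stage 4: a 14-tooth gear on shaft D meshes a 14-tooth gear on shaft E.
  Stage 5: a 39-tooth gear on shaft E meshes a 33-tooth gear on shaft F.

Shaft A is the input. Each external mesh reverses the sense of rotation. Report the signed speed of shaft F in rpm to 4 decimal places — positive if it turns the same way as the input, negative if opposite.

-3058.9542 rpm (opposite to input, |ω| = 3058.9542 rpm)

Stage 1 [45T→38T]: ω = 1360.0000×45/38 = 1610.5263 rpm, dir flips to −; running = −1610.5263
Stage 2 [90T→68T]: ω = 1610.5263×90/68 = 2131.5789 rpm, dir flips to +; running = +2131.5789
Stage 3 [68T→56T]: ω = 2131.5789×68/56 = 2588.3459 rpm, dir flips to −; running = −2588.3459
Stage 4 [14T→14T]: ω = 2588.3459×14/14 = 2588.3459 rpm, dir flips to +; running = +2588.3459
Stage 5 [39T→33T]: ω = 2588.3459×39/33 = 3058.9542 rpm, dir flips to −; running = −3058.9542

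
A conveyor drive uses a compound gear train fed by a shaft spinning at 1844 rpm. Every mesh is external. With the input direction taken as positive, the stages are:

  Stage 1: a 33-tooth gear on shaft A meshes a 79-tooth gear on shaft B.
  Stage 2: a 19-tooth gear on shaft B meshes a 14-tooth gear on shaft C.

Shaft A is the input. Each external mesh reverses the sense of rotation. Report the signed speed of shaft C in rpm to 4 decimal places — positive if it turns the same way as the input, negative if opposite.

+1045.3779 rpm (same as input, |ω| = 1045.3779 rpm)

Stage 1 [33T→79T]: ω = 1844.0000×33/79 = 770.2785 rpm, dir flips to −; running = −770.2785
Stage 2 [19T→14T]: ω = 770.2785×19/14 = 1045.3779 rpm, dir flips to +; running = +1045.3779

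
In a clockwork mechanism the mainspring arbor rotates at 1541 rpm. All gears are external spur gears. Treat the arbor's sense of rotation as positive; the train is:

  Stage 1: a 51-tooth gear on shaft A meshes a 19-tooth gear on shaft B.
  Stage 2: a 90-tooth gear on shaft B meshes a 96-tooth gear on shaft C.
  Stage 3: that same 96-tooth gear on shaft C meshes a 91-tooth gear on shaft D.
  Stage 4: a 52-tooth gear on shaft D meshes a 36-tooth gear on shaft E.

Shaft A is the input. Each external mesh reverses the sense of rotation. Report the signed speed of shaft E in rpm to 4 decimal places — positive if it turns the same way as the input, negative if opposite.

+5909.0977 rpm (same as input, |ω| = 5909.0977 rpm)

Stage 1 [51T→19T]: ω = 1541.0000×51/19 = 4136.3684 rpm, dir flips to −; running = −4136.3684
Stage 2 [90T→96T]: ω = 4136.3684×90/96 = 3877.8454 rpm, dir flips to +; running = +3877.8454
Stage 3 [96T→91T]: ω = 3877.8454×96/91 = 4090.9138 rpm, dir flips to −; running = −4090.9138
Stage 4 [52T→36T]: ω = 4090.9138×52/36 = 5909.0977 rpm, dir flips to +; running = +5909.0977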